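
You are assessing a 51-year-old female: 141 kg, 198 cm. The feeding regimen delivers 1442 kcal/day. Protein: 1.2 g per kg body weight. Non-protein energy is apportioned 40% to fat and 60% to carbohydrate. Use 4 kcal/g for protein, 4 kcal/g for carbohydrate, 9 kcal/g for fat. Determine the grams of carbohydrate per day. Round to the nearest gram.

Protein = 1.2 × 141 = 169.2 g → 169.2 × 4 = 676.8 kcal.
Non-protein calories = 1442 − 676.8 = 765.2 kcal.
Fat: 40% × 765.2 = 306.08 kcal; carbohydrate: 459.12 kcal.
Carbohydrate: 459.12 kcal ÷ 4 kcal/g = 114.78 g.

115 g/day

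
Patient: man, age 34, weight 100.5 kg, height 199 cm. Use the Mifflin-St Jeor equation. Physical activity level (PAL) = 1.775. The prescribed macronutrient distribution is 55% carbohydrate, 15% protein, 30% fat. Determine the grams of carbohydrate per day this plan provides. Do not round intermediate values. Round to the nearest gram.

Mifflin-St Jeor (male): BMR = 10(100.5) + 6.25(199) − 5(34) + 5 = 1005 + 1243.75 − 170 + 5 = 2083.75 kcal/day.
TEE = 2083.75 × 1.775 = 3698.6563 kcal/day.
Carbohydrate energy = 55% × 3698.6563 = 2034.2609 kcal.
Carbohydrate = 2034.2609 ÷ 4 kcal/g = 508.5652 g.

509 g/day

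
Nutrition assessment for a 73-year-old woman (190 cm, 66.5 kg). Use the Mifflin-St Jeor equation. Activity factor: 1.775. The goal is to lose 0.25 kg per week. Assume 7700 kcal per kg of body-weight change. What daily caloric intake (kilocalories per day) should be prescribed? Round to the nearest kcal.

2080 kilocalories per day

Mifflin-St Jeor (female): BMR = 10(66.5) + 6.25(190) − 5(73) − 161 = 665 + 1187.5 − 365 − 161 = 1326.5 kcal/day.
TEE = 1326.5 × 1.775 = 2354.5375 kcal/day.
Required daily deficit = 0.25 × 7700 ÷ 7 = 275 kcal/day.
Target intake = 2354.5375 − 275 = 2079.5375 kcal/day.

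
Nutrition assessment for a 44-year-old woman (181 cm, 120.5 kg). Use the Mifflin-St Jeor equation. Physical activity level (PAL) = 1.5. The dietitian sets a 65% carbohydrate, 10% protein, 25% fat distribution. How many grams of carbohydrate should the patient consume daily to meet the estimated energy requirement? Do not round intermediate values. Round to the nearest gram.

Mifflin-St Jeor (female): BMR = 10(120.5) + 6.25(181) − 5(44) − 161 = 1205 + 1131.25 − 220 − 161 = 1955.25 kcal/day.
TEE = 1955.25 × 1.5 = 2932.875 kcal/day.
Carbohydrate energy = 65% × 2932.875 = 1906.3688 kcal.
Carbohydrate = 1906.3688 ÷ 4 kcal/g = 476.5922 g.

477 g/day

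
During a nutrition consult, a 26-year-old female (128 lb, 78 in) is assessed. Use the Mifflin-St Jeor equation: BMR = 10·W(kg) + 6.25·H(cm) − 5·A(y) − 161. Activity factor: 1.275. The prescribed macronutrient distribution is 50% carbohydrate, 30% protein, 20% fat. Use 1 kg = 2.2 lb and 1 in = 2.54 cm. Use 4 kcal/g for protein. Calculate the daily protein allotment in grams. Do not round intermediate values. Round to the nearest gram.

146 g/day

Convert to metric: weight = 128 ÷ 2.2 = 58.1818 kg; height = 78 × 2.54 = 198.12 cm.
Mifflin-St Jeor (female): BMR = 10(58.1818) + 6.25(198.12) − 5(26) − 161 = 581.8182 + 1238.25 − 130 − 161 = 1529.0682 kcal/day.
TEE = 1529.0682 × 1.275 = 1949.5619 kcal/day.
Protein energy = 30% × 1949.5619 = 584.8686 kcal.
Protein = 584.8686 ÷ 4 kcal/g = 146.2171 g.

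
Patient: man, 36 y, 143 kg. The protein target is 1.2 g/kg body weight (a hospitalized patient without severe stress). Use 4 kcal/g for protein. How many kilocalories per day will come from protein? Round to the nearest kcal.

Protein = 1.2 g/kg × 143 kg = 171.6 g/day.
Protein energy = 171.6 g × 4 kcal/g = 686.4 kcal/day.

686 kcal/day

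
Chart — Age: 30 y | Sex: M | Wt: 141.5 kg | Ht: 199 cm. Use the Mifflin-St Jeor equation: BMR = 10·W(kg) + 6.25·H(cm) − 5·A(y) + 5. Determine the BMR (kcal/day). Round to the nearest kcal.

2514 kcal/day

Mifflin-St Jeor (male): BMR = 10(141.5) + 6.25(199) − 5(30) + 5 = 1415 + 1243.75 − 150 + 5 = 2513.75 kcal/day.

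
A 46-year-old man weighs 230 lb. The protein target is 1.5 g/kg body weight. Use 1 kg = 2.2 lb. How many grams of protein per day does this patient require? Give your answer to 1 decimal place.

Weight in kg = 230 ÷ 2.2 = 104.5455 kg.
Protein = 1.5 g/kg × 104.5455 kg = 156.8182 g/day.

156.8 g/day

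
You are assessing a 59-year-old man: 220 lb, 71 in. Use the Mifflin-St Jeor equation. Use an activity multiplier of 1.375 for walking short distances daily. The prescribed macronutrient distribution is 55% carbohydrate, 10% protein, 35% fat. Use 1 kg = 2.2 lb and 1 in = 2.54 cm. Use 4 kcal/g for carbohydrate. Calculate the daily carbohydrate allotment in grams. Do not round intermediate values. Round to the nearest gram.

Convert to metric: weight = 220 ÷ 2.2 = 100 kg; height = 71 × 2.54 = 180.34 cm.
Mifflin-St Jeor (male): BMR = 10(100) + 6.25(180.34) − 5(59) + 5 = 1000 + 1127.125 − 295 + 5 = 1837.125 kcal/day.
TEE = 1837.125 × 1.375 = 2526.0469 kcal/day.
Carbohydrate energy = 55% × 2526.0469 = 1389.3258 kcal.
Carbohydrate = 1389.3258 ÷ 4 kcal/g = 347.3314 g.

347 g/day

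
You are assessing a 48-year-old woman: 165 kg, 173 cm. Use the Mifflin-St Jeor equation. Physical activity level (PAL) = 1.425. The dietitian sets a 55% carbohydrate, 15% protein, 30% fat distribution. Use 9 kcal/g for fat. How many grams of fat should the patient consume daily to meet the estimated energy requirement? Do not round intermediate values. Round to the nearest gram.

111 g/day

Mifflin-St Jeor (female): BMR = 10(165) + 6.25(173) − 5(48) − 161 = 1650 + 1081.25 − 240 − 161 = 2330.25 kcal/day.
TEE = 2330.25 × 1.425 = 3320.6063 kcal/day.
Fat energy = 30% × 3320.6063 = 996.1819 kcal.
Fat = 996.1819 ÷ 9 kcal/g = 110.6869 g.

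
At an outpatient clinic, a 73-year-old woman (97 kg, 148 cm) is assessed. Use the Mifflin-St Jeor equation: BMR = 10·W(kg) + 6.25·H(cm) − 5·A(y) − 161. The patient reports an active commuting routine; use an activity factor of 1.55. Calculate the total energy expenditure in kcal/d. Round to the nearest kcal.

2122 kcal/d

Mifflin-St Jeor (female): BMR = 10(97) + 6.25(148) − 5(73) − 161 = 970 + 925 − 365 − 161 = 1369 kcal/day.
TEE = BMR × activity factor = 1369 × 1.55 = 2121.95 kcal/day.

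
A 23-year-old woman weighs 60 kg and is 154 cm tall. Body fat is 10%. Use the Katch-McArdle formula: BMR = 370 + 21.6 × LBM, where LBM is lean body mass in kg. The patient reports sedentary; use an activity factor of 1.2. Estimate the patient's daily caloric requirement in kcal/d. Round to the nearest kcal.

LBM = 60 × (1 − 0.1) = 54 kg. Katch-McArdle: BMR = 370 + 21.6 × 54 = 1536.4 kcal/day.
TEE = BMR × activity factor = 1536.4 × 1.2 = 1843.68 kcal/day.

1844 kcal/d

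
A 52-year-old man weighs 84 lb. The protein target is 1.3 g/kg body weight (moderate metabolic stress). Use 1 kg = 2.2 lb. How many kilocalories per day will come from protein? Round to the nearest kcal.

199 kcal/day

Weight in kg = 84 ÷ 2.2 = 38.1818 kg.
Protein = 1.3 g/kg × 38.1818 kg = 49.6364 g/day.
Protein energy = 49.6364 g × 4 kcal/g = 198.5455 kcal/day.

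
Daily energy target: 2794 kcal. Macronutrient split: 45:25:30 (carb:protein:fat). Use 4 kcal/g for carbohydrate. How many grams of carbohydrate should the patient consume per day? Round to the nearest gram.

Carbohydrate energy = 45% × 2794 = 1257.3 kcal.
At 4 kcal/g: 1257.3 ÷ 4 = 314.325 g.

314 g/day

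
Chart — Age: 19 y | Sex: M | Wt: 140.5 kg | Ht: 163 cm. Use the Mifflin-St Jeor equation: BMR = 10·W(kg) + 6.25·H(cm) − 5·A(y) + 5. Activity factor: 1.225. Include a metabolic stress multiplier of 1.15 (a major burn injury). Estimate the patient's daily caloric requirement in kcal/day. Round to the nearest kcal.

3288 kcal/day

Mifflin-St Jeor (male): BMR = 10(140.5) + 6.25(163) − 5(19) + 5 = 1405 + 1018.75 − 95 + 5 = 2333.75 kcal/day.
TEE = BMR × activity factor = 2333.75 × 1.225 = 2858.8438 kcal/day.
Apply stress factor: 2858.8438 × 1.15 = 3287.6703 kcal/day.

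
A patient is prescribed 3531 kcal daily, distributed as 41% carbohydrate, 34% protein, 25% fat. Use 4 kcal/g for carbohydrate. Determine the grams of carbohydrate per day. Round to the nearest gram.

362 g/day

Carbohydrate energy = 41% × 3531 = 1447.71 kcal.
At 4 kcal/g: 1447.71 ÷ 4 = 361.9275 g.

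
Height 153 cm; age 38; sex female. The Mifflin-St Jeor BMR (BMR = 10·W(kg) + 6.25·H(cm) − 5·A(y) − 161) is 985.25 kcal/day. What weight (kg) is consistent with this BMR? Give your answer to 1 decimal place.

985.25 = 10·W + 6.25(153) − 5(38) − 161
10·W = 985.25 − 605.25 = 380, so W = 38 kg.

38.0 kg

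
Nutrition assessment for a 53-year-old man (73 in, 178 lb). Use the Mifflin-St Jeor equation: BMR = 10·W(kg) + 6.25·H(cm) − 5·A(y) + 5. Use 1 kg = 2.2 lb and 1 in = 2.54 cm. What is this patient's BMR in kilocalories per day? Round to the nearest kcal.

1708 kilocalories per day

Convert to metric: weight = 178 ÷ 2.2 = 80.9091 kg; height = 73 × 2.54 = 185.42 cm.
Mifflin-St Jeor (male): BMR = 10(80.9091) + 6.25(185.42) − 5(53) + 5 = 809.0909 + 1158.875 − 265 + 5 = 1707.9659 kcal/day.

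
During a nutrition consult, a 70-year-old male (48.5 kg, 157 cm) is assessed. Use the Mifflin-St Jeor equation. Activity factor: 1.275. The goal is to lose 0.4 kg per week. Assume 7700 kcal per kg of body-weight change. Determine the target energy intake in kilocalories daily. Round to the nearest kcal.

990 kilocalories daily

Mifflin-St Jeor (male): BMR = 10(48.5) + 6.25(157) − 5(70) + 5 = 485 + 981.25 − 350 + 5 = 1121.25 kcal/day.
TEE = 1121.25 × 1.275 = 1429.5938 kcal/day.
Required daily deficit = 0.4 × 7700 ÷ 7 = 440 kcal/day.
Target intake = 1429.5938 − 440 = 989.5938 kcal/day.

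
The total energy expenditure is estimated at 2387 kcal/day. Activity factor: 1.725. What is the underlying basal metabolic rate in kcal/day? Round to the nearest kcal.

1384 kcal/day

BMR = TEE ÷ activity factor = 2387 ÷ 1.725 = 1383.7681 kcal/day.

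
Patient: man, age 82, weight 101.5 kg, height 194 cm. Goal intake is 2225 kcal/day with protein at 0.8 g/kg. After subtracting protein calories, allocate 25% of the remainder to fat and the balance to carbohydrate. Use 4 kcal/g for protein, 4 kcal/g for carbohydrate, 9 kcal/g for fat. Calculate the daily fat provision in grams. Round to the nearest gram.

53 g/day

Protein = 0.8 × 101.5 = 81.2 g → 81.2 × 4 = 324.8 kcal.
Non-protein calories = 2225 − 324.8 = 1900.2 kcal.
Fat: 25% × 1900.2 = 475.05 kcal; carbohydrate: 1425.15 kcal.
Fat: 475.05 kcal ÷ 9 kcal/g = 52.7833 g.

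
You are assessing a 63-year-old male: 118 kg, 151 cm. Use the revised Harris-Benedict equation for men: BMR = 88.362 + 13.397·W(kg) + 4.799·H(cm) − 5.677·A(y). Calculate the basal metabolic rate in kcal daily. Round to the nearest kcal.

2036 kcal daily

Harris-Benedict: BMR = 88.362 + 13.397(118) + 4.799(151) − 5.677(63) = 2036.206 kcal/day.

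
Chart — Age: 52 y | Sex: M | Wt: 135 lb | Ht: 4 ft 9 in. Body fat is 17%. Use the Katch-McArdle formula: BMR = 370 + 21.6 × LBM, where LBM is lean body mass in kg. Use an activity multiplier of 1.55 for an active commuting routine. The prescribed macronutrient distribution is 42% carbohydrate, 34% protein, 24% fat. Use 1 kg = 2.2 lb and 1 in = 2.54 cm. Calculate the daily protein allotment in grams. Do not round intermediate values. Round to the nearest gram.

Convert to metric: weight = 135 ÷ 2.2 = 61.3636 kg; height = (4×12 + 9) × 2.54 = 57 × 2.54 = 144.78 cm.
LBM = 61.3636 × (1 − 0.17) = 50.9318 kg. Katch-McArdle: BMR = 370 + 21.6 × 50.9318 = 1470.1273 kcal/day.
TEE = 1470.1273 × 1.55 = 2278.6973 kcal/day.
Protein energy = 34% × 2278.6973 = 774.7571 kcal.
Protein = 774.7571 ÷ 4 kcal/g = 193.6893 g.

194 g/day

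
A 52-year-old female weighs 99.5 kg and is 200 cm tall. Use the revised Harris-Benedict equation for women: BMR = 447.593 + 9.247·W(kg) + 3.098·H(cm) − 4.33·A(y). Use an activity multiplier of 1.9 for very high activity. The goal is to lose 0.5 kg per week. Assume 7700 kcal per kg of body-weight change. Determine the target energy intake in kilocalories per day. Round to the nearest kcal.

Harris-Benedict: BMR = 447.593 + 9.247(99.5) + 3.098(200) − 4.33(52) = 1762.1095 kcal/day.
TEE = 1762.1095 × 1.9 = 3348.0081 kcal/day.
Required daily deficit = 0.5 × 7700 ÷ 7 = 550 kcal/day.
Target intake = 3348.0081 − 550 = 2798.0081 kcal/day.

2798 kilocalories per day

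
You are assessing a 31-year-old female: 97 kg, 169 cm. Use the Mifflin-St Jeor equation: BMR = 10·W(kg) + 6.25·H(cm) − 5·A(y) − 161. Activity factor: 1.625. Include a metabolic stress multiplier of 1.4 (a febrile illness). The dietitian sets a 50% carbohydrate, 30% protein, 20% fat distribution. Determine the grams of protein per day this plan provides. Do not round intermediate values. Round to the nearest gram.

Mifflin-St Jeor (female): BMR = 10(97) + 6.25(169) − 5(31) − 161 = 970 + 1056.25 − 155 − 161 = 1710.25 kcal/day.
TEE = 1710.25 × 1.625 = 2779.1563 kcal/day.
With stress factor 1.4: 2779.1563 × 1.4 = 3890.8188 kcal/day.
Protein energy = 30% × 3890.8188 = 1167.2456 kcal.
Protein = 1167.2456 ÷ 4 kcal/g = 291.8114 g.

292 g/day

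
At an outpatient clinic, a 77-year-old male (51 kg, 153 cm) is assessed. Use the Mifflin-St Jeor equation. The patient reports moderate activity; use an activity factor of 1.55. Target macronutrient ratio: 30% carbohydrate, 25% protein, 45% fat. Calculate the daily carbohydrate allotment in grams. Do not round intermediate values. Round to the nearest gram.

Mifflin-St Jeor (male): BMR = 10(51) + 6.25(153) − 5(77) + 5 = 510 + 956.25 − 385 + 5 = 1086.25 kcal/day.
TEE = 1086.25 × 1.55 = 1683.6875 kcal/day.
Carbohydrate energy = 30% × 1683.6875 = 505.1063 kcal.
Carbohydrate = 505.1063 ÷ 4 kcal/g = 126.2766 g.

126 g/day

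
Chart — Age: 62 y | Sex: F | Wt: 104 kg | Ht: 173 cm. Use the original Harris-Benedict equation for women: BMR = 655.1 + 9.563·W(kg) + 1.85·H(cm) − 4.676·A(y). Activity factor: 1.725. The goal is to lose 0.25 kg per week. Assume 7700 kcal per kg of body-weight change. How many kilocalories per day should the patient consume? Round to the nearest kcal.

2623 kilocalories per day

Harris-Benedict: BMR = 655.1 + 9.563(104) + 1.85(173) − 4.676(62) = 1679.79 kcal/day.
TEE = 1679.79 × 1.725 = 2897.6378 kcal/day.
Required daily deficit = 0.25 × 7700 ÷ 7 = 275 kcal/day.
Target intake = 2897.6378 − 275 = 2622.6378 kcal/day.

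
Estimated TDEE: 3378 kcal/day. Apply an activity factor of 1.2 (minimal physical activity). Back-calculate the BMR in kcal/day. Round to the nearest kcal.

2815 kcal/day

BMR = TEE ÷ activity factor = 3378 ÷ 1.2 = 2815 kcal/day.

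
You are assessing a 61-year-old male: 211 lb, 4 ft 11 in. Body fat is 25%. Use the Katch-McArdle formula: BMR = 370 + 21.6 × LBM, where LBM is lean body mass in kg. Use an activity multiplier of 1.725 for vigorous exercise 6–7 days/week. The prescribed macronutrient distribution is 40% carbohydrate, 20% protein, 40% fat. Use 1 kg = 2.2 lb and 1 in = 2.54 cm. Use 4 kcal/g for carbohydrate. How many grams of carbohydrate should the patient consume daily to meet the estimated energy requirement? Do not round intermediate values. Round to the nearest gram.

332 g/day

Convert to metric: weight = 211 ÷ 2.2 = 95.9091 kg; height = (4×12 + 11) × 2.54 = 59 × 2.54 = 149.86 cm.
LBM = 95.9091 × (1 − 0.25) = 71.9318 kg. Katch-McArdle: BMR = 370 + 21.6 × 71.9318 = 1923.7273 kcal/day.
TEE = 1923.7273 × 1.725 = 3318.4295 kcal/day.
Carbohydrate energy = 40% × 3318.4295 = 1327.3718 kcal.
Carbohydrate = 1327.3718 ÷ 4 kcal/g = 331.843 g.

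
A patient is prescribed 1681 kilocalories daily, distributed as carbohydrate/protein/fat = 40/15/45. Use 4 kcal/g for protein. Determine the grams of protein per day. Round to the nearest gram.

Protein energy = 15% × 1681 = 252.15 kcal.
At 4 kcal/g: 252.15 ÷ 4 = 63.0375 g.

63 g/day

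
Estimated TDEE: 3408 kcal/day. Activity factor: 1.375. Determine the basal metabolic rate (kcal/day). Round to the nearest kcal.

BMR = TEE ÷ activity factor = 3408 ÷ 1.375 = 2478.5455 kcal/day.

2479 kcal/day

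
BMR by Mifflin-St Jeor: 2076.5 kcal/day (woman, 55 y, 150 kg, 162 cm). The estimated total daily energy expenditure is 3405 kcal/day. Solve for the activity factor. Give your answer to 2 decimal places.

1.64

Activity factor = TEE ÷ BMR = 3405 ÷ 2076.5 = 1.64.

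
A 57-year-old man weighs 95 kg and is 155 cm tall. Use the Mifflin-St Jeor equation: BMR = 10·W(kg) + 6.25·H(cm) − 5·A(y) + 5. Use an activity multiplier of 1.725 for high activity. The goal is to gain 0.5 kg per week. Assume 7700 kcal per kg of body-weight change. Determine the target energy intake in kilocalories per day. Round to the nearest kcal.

Mifflin-St Jeor (male): BMR = 10(95) + 6.25(155) − 5(57) + 5 = 950 + 968.75 − 285 + 5 = 1638.75 kcal/day.
TEE = 1638.75 × 1.725 = 2826.8438 kcal/day.
Required daily surplus = 0.5 × 7700 ÷ 7 = 550 kcal/day.
Target intake = 2826.8438 + 550 = 3376.8438 kcal/day.

3377 kilocalories per day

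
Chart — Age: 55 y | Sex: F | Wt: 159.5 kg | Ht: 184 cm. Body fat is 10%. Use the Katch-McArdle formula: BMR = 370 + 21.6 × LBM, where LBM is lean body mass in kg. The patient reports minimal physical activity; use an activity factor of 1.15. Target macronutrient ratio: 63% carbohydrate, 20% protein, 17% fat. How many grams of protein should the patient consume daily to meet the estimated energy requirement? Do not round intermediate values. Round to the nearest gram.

LBM = 159.5 × (1 − 0.1) = 143.55 kg. Katch-McArdle: BMR = 370 + 21.6 × 143.55 = 3470.68 kcal/day.
TEE = 3470.68 × 1.15 = 3991.282 kcal/day.
Protein energy = 20% × 3991.282 = 798.2564 kcal.
Protein = 798.2564 ÷ 4 kcal/g = 199.5641 g.

200 g/day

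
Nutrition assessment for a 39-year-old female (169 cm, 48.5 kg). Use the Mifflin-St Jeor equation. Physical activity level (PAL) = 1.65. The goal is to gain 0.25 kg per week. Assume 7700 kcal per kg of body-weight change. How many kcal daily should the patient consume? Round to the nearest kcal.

Mifflin-St Jeor (female): BMR = 10(48.5) + 6.25(169) − 5(39) − 161 = 485 + 1056.25 − 195 − 161 = 1185.25 kcal/day.
TEE = 1185.25 × 1.65 = 1955.6625 kcal/day.
Required daily surplus = 0.25 × 7700 ÷ 7 = 275 kcal/day.
Target intake = 1955.6625 + 275 = 2230.6625 kcal/day.

2231 kcal daily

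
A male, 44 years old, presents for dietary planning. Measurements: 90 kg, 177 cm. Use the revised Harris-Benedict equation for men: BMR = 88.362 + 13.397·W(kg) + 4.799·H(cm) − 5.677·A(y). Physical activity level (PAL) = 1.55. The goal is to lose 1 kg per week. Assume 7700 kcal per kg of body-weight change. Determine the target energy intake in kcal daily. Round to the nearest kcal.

Harris-Benedict: BMR = 88.362 + 13.397(90) + 4.799(177) − 5.677(44) = 1893.727 kcal/day.
TEE = 1893.727 × 1.55 = 2935.2769 kcal/day.
Required daily deficit = 1 × 7700 ÷ 7 = 1100 kcal/day.
Target intake = 2935.2769 − 1100 = 1835.2769 kcal/day.

1835 kcal daily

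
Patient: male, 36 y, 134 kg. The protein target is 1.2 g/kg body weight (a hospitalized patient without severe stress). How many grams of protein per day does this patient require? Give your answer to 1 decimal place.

Protein = 1.2 g/kg × 134 kg = 160.8 g/day.

160.8 g/day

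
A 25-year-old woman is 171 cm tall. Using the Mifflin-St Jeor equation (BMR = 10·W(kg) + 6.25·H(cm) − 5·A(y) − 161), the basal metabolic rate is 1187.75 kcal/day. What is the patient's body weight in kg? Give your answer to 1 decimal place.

1187.75 = 10·W + 6.25(171) − 5(25) − 161
10·W = 1187.75 − 782.75 = 405, so W = 40.5 kg.

40.5 kg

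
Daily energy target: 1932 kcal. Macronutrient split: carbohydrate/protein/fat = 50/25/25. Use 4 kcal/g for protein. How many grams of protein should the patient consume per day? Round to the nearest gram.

Protein energy = 25% × 1932 = 483 kcal.
At 4 kcal/g: 483 ÷ 4 = 120.75 g.

121 g/day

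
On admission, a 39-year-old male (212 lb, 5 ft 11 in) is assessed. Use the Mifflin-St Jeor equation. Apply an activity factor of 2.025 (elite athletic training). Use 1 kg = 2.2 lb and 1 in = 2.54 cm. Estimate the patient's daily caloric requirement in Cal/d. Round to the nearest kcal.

3849 Cal/d

Convert to metric: weight = 212 ÷ 2.2 = 96.3636 kg; height = (5×12 + 11) × 2.54 = 71 × 2.54 = 180.34 cm.
Mifflin-St Jeor (male): BMR = 10(96.3636) + 6.25(180.34) − 5(39) + 5 = 963.6364 + 1127.125 − 195 + 5 = 1900.7614 kcal/day.
TEE = BMR × activity factor = 1900.7614 × 2.025 = 3849.0418 kcal/day.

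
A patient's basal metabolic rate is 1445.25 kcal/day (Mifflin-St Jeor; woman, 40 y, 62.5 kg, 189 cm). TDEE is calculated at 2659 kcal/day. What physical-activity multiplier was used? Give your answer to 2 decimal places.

1.84

Activity factor = TEE ÷ BMR = 2659 ÷ 1445.25 = 1.84.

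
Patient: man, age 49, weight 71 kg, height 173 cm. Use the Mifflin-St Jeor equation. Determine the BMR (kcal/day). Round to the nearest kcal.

Mifflin-St Jeor (male): BMR = 10(71) + 6.25(173) − 5(49) + 5 = 710 + 1081.25 − 245 + 5 = 1551.25 kcal/day.

1551 kcal/day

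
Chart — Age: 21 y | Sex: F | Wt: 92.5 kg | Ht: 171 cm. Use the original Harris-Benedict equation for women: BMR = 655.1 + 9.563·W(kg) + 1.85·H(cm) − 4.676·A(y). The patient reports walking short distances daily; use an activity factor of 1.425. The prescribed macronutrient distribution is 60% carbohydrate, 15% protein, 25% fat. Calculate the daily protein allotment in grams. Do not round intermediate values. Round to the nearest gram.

94 g/day

Harris-Benedict: BMR = 655.1 + 9.563(92.5) + 1.85(171) − 4.676(21) = 1757.8315 kcal/day.
TEE = 1757.8315 × 1.425 = 2504.9099 kcal/day.
Protein energy = 15% × 2504.9099 = 375.7365 kcal.
Protein = 375.7365 ÷ 4 kcal/g = 93.9341 g.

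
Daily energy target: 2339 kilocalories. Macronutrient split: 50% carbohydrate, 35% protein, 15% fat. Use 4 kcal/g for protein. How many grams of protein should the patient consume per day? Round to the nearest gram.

205 g/day

Protein energy = 35% × 2339 = 818.65 kcal.
At 4 kcal/g: 818.65 ÷ 4 = 204.6625 g.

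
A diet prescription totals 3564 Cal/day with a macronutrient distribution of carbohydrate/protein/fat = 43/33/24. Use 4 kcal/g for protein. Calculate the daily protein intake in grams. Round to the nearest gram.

294 g/day

Protein energy = 33% × 3564 = 1176.12 kcal.
At 4 kcal/g: 1176.12 ÷ 4 = 294.03 g.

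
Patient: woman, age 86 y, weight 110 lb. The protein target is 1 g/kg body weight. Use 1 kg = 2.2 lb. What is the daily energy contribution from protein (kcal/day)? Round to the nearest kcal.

Weight in kg = 110 ÷ 2.2 = 50 kg.
Protein = 1 g/kg × 50 kg = 50 g/day.
Protein energy = 50 g × 4 kcal/g = 200 kcal/day.

200 kcal/day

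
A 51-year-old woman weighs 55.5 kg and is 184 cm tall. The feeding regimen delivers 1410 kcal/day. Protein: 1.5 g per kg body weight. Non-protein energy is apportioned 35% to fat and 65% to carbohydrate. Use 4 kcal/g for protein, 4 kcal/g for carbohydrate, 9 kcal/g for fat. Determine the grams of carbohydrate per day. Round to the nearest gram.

175 g/day

Protein = 1.5 × 55.5 = 83.25 g → 83.25 × 4 = 333 kcal.
Non-protein calories = 1410 − 333 = 1077 kcal.
Fat: 35% × 1077 = 376.95 kcal; carbohydrate: 700.05 kcal.
Carbohydrate: 700.05 kcal ÷ 4 kcal/g = 175.0125 g.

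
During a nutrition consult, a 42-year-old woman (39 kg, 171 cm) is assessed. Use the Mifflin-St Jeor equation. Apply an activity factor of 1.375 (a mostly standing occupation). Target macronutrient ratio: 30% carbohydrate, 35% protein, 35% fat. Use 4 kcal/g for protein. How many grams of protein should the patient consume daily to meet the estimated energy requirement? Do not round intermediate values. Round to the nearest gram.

131 g/day

Mifflin-St Jeor (female): BMR = 10(39) + 6.25(171) − 5(42) − 161 = 390 + 1068.75 − 210 − 161 = 1087.75 kcal/day.
TEE = 1087.75 × 1.375 = 1495.6563 kcal/day.
Protein energy = 35% × 1495.6563 = 523.4797 kcal.
Protein = 523.4797 ÷ 4 kcal/g = 130.8699 g.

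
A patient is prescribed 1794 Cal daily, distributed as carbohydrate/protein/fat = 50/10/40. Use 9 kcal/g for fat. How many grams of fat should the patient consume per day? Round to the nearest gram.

80 g/day

Fat energy = 40% × 1794 = 717.6 kcal.
At 9 kcal/g: 717.6 ÷ 9 = 79.7333 g.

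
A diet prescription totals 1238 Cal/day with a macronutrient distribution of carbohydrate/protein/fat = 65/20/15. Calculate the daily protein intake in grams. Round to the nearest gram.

62 g/day

Protein energy = 20% × 1238 = 247.6 kcal.
At 4 kcal/g: 247.6 ÷ 4 = 61.9 g.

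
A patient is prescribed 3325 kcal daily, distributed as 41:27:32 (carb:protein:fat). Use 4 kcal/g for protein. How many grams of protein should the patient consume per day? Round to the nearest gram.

224 g/day

Protein energy = 27% × 3325 = 897.75 kcal.
At 4 kcal/g: 897.75 ÷ 4 = 224.4375 g.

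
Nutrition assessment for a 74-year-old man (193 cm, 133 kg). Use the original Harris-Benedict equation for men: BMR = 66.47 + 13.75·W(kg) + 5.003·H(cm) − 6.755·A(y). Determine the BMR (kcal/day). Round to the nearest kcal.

Harris-Benedict: BMR = 66.47 + 13.75(133) + 5.003(193) − 6.755(74) = 2360.929 kcal/day.

2361 kcal/day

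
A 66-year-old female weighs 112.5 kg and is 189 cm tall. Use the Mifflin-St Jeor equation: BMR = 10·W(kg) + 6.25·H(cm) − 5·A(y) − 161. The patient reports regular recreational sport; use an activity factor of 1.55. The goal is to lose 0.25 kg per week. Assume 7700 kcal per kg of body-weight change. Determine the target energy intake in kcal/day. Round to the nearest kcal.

Mifflin-St Jeor (female): BMR = 10(112.5) + 6.25(189) − 5(66) − 161 = 1125 + 1181.25 − 330 − 161 = 1815.25 kcal/day.
TEE = 1815.25 × 1.55 = 2813.6375 kcal/day.
Required daily deficit = 0.25 × 7700 ÷ 7 = 275 kcal/day.
Target intake = 2813.6375 − 275 = 2538.6375 kcal/day.

2539 kcal/day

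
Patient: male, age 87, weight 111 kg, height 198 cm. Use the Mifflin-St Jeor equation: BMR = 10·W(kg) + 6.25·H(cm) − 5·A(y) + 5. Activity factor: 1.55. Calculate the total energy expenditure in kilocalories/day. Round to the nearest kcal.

2972 kilocalories/day

Mifflin-St Jeor (male): BMR = 10(111) + 6.25(198) − 5(87) + 5 = 1110 + 1237.5 − 435 + 5 = 1917.5 kcal/day.
TEE = BMR × activity factor = 1917.5 × 1.55 = 2972.125 kcal/day.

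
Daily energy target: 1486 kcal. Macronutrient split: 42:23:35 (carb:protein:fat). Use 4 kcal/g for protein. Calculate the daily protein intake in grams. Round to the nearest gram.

Protein energy = 23% × 1486 = 341.78 kcal.
At 4 kcal/g: 341.78 ÷ 4 = 85.445 g.

85 g/day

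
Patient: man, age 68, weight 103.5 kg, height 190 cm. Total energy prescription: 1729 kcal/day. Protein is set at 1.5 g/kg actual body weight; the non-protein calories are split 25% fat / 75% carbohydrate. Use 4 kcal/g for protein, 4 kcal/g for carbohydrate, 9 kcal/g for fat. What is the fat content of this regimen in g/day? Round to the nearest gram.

Protein = 1.5 × 103.5 = 155.25 g → 155.25 × 4 = 621 kcal.
Non-protein calories = 1729 − 621 = 1108 kcal.
Fat: 25% × 1108 = 277 kcal; carbohydrate: 831 kcal.
Fat: 277 kcal ÷ 9 kcal/g = 30.7778 g.

31 g/day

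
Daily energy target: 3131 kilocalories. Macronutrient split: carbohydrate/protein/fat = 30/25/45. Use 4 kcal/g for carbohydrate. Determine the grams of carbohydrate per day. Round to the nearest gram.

Carbohydrate energy = 30% × 3131 = 939.3 kcal.
At 4 kcal/g: 939.3 ÷ 4 = 234.825 g.

235 g/day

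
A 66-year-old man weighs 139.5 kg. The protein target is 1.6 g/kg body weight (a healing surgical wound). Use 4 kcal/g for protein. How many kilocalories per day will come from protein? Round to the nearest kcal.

893 kcal/day

Protein = 1.6 g/kg × 139.5 kg = 223.2 g/day.
Protein energy = 223.2 g × 4 kcal/g = 892.8 kcal/day.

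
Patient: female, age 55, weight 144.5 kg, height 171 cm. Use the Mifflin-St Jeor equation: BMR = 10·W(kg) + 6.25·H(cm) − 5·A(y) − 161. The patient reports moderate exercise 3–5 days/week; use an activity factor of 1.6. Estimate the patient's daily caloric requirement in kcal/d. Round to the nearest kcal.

3324 kcal/d

Mifflin-St Jeor (female): BMR = 10(144.5) + 6.25(171) − 5(55) − 161 = 1445 + 1068.75 − 275 − 161 = 2077.75 kcal/day.
TEE = BMR × activity factor = 2077.75 × 1.6 = 3324.4 kcal/day.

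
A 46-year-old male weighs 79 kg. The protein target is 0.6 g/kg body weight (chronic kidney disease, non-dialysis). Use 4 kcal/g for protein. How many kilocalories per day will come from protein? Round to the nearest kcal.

Protein = 0.6 g/kg × 79 kg = 47.4 g/day.
Protein energy = 47.4 g × 4 kcal/g = 189.6 kcal/day.

190 kcal/day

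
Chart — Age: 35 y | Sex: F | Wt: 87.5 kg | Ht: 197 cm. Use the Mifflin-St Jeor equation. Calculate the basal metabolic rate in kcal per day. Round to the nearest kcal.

Mifflin-St Jeor (female): BMR = 10(87.5) + 6.25(197) − 5(35) − 161 = 875 + 1231.25 − 175 − 161 = 1770.25 kcal/day.

1770 kcal per day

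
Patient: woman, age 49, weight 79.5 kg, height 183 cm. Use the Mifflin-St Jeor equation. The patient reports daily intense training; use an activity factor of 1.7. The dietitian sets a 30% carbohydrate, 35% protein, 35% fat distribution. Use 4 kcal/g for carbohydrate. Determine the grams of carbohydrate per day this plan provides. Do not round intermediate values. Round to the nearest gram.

Mifflin-St Jeor (female): BMR = 10(79.5) + 6.25(183) − 5(49) − 161 = 795 + 1143.75 − 245 − 161 = 1532.75 kcal/day.
TEE = 1532.75 × 1.7 = 2605.675 kcal/day.
Carbohydrate energy = 30% × 2605.675 = 781.7025 kcal.
Carbohydrate = 781.7025 ÷ 4 kcal/g = 195.4256 g.

195 g/day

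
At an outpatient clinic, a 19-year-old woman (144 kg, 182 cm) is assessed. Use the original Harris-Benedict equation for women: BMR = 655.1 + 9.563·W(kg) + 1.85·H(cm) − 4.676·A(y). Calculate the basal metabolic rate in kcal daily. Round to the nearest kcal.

2280 kcal daily

Harris-Benedict: BMR = 655.1 + 9.563(144) + 1.85(182) − 4.676(19) = 2280.028 kcal/day.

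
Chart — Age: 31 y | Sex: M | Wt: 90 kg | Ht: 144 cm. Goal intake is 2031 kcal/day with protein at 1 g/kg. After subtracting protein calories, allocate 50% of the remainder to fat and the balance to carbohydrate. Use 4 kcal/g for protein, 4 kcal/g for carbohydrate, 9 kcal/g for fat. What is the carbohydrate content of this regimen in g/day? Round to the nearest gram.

209 g/day

Protein = 1 × 90 = 90 g → 90 × 4 = 360 kcal.
Non-protein calories = 2031 − 360 = 1671 kcal.
Fat: 50% × 1671 = 835.5 kcal; carbohydrate: 835.5 kcal.
Carbohydrate: 835.5 kcal ÷ 4 kcal/g = 208.875 g.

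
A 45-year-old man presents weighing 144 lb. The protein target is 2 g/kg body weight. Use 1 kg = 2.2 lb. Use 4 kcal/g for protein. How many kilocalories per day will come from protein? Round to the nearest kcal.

Weight in kg = 144 ÷ 2.2 = 65.4545 kg.
Protein = 2 g/kg × 65.4545 kg = 130.9091 g/day.
Protein energy = 130.9091 g × 4 kcal/g = 523.6364 kcal/day.

524 kcal/day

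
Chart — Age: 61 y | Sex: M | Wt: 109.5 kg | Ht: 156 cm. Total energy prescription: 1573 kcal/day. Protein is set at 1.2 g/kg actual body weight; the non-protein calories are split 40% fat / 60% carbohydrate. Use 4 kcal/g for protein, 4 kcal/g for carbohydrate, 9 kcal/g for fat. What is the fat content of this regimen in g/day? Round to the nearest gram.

Protein = 1.2 × 109.5 = 131.4 g → 131.4 × 4 = 525.6 kcal.
Non-protein calories = 1573 − 525.6 = 1047.4 kcal.
Fat: 40% × 1047.4 = 418.96 kcal; carbohydrate: 628.44 kcal.
Fat: 418.96 kcal ÷ 9 kcal/g = 46.5511 g.

47 g/day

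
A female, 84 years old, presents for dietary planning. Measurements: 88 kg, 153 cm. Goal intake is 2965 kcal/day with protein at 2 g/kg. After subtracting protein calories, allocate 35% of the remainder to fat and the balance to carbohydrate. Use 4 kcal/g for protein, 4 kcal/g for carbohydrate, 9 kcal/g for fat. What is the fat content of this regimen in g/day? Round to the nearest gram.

88 g/day

Protein = 2 × 88 = 176 g → 176 × 4 = 704 kcal.
Non-protein calories = 2965 − 704 = 2261 kcal.
Fat: 35% × 2261 = 791.35 kcal; carbohydrate: 1469.65 kcal.
Fat: 791.35 kcal ÷ 9 kcal/g = 87.9278 g.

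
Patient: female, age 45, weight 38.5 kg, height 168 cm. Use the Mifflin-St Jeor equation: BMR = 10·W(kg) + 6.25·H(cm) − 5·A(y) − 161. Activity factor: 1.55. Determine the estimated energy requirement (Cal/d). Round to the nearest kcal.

1626 Cal/d

Mifflin-St Jeor (female): BMR = 10(38.5) + 6.25(168) − 5(45) − 161 = 385 + 1050 − 225 − 161 = 1049 kcal/day.
TEE = BMR × activity factor = 1049 × 1.55 = 1625.95 kcal/day.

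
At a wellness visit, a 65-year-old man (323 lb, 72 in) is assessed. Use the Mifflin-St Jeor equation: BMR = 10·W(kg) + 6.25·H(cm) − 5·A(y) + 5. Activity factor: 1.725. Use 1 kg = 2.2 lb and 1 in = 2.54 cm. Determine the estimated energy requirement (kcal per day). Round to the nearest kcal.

Convert to metric: weight = 323 ÷ 2.2 = 146.8182 kg; height = 72 × 2.54 = 182.88 cm.
Mifflin-St Jeor (male): BMR = 10(146.8182) + 6.25(182.88) − 5(65) + 5 = 1468.1818 + 1143 − 325 + 5 = 2291.1818 kcal/day.
TEE = BMR × activity factor = 2291.1818 × 1.725 = 3952.2886 kcal/day.

3952 kcal per day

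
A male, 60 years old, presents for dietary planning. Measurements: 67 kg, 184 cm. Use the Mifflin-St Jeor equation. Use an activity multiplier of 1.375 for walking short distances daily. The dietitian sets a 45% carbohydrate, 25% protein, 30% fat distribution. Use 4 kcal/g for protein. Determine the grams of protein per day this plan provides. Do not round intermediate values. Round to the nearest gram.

Mifflin-St Jeor (male): BMR = 10(67) + 6.25(184) − 5(60) + 5 = 670 + 1150 − 300 + 5 = 1525 kcal/day.
TEE = 1525 × 1.375 = 2096.875 kcal/day.
Protein energy = 25% × 2096.875 = 524.2188 kcal.
Protein = 524.2188 ÷ 4 kcal/g = 131.0547 g.

131 g/day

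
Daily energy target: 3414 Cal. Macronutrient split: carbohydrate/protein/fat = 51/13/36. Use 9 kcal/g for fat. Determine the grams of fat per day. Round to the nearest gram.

Fat energy = 36% × 3414 = 1229.04 kcal.
At 9 kcal/g: 1229.04 ÷ 9 = 136.56 g.

137 g/day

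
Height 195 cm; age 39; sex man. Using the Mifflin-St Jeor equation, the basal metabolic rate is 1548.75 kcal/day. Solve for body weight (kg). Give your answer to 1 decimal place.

52.0 kg

1548.75 = 10·W + 6.25(195) − 5(39) + 5
10·W = 1548.75 − 1028.75 = 520, so W = 52 kg.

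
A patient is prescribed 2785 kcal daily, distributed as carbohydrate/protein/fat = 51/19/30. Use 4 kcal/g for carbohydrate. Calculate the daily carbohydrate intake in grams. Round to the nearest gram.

355 g/day

Carbohydrate energy = 51% × 2785 = 1420.35 kcal.
At 4 kcal/g: 1420.35 ÷ 4 = 355.0875 g.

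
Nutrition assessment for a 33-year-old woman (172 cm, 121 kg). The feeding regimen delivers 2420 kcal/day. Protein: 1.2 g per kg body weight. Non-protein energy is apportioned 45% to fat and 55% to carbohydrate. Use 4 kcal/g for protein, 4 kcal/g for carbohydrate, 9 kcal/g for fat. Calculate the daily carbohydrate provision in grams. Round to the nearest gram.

Protein = 1.2 × 121 = 145.2 g → 145.2 × 4 = 580.8 kcal.
Non-protein calories = 2420 − 580.8 = 1839.2 kcal.
Fat: 45% × 1839.2 = 827.64 kcal; carbohydrate: 1011.56 kcal.
Carbohydrate: 1011.56 kcal ÷ 4 kcal/g = 252.89 g.

253 g/day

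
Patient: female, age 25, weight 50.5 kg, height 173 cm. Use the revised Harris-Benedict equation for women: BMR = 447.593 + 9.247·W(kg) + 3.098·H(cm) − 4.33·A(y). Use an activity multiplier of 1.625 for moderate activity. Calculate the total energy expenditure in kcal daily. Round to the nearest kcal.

Harris-Benedict: BMR = 447.593 + 9.247(50.5) + 3.098(173) − 4.33(25) = 1342.2705 kcal/day.
TEE = BMR × activity factor = 1342.2705 × 1.625 = 2181.1896 kcal/day.

2181 kcal daily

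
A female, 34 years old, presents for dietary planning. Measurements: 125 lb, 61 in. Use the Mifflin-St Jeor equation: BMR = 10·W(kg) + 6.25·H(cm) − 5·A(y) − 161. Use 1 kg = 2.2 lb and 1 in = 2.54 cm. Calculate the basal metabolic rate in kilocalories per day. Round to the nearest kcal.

Convert to metric: weight = 125 ÷ 2.2 = 56.8182 kg; height = 61 × 2.54 = 154.94 cm.
Mifflin-St Jeor (female): BMR = 10(56.8182) + 6.25(154.94) − 5(34) − 161 = 568.1818 + 968.375 − 170 − 161 = 1205.5568 kcal/day.

1206 kilocalories per day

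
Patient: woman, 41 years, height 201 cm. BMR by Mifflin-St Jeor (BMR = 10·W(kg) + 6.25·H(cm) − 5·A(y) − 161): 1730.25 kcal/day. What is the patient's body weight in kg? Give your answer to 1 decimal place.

84.0 kg

1730.25 = 10·W + 6.25(201) − 5(41) − 161
10·W = 1730.25 − 890.25 = 840, so W = 84 kg.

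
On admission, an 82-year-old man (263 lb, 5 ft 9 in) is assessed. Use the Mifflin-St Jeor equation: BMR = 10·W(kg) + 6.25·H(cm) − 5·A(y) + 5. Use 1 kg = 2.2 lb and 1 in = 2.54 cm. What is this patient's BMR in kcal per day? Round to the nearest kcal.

1886 kcal per day

Convert to metric: weight = 263 ÷ 2.2 = 119.5455 kg; height = (5×12 + 9) × 2.54 = 69 × 2.54 = 175.26 cm.
Mifflin-St Jeor (male): BMR = 10(119.5455) + 6.25(175.26) − 5(82) + 5 = 1195.4545 + 1095.375 − 410 + 5 = 1885.8295 kcal/day.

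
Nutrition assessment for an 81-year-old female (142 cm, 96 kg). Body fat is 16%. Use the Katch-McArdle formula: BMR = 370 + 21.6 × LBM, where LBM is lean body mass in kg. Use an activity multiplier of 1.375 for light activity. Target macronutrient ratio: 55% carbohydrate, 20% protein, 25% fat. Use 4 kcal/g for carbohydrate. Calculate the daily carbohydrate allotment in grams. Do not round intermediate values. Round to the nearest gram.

LBM = 96 × (1 − 0.16) = 80.64 kg. Katch-McArdle: BMR = 370 + 21.6 × 80.64 = 2111.824 kcal/day.
TEE = 2111.824 × 1.375 = 2903.758 kcal/day.
Carbohydrate energy = 55% × 2903.758 = 1597.0669 kcal.
Carbohydrate = 1597.0669 ÷ 4 kcal/g = 399.2667 g.

399 g/day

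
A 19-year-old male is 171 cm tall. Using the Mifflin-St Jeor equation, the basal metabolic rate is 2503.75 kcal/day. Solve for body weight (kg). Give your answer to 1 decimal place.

152.5 kg

2503.75 = 10·W + 6.25(171) − 5(19) + 5
10·W = 2503.75 − 978.75 = 1525, so W = 152.5 kg.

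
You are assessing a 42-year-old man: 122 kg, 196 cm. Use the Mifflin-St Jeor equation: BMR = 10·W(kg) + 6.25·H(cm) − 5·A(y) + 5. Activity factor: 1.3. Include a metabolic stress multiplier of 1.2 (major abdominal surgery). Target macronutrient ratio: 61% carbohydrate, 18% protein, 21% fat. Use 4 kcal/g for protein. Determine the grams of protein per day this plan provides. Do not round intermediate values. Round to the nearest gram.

Mifflin-St Jeor (male): BMR = 10(122) + 6.25(196) − 5(42) + 5 = 1220 + 1225 − 210 + 5 = 2240 kcal/day.
TEE = 2240 × 1.3 = 2912 kcal/day.
With stress factor 1.2: 2912 × 1.2 = 3494.4 kcal/day.
Protein energy = 18% × 3494.4 = 628.992 kcal.
Protein = 628.992 ÷ 4 kcal/g = 157.248 g.

157 g/day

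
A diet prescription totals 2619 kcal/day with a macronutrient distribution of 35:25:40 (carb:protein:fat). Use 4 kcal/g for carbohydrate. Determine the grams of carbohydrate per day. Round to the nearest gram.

Carbohydrate energy = 35% × 2619 = 916.65 kcal.
At 4 kcal/g: 916.65 ÷ 4 = 229.1625 g.

229 g/day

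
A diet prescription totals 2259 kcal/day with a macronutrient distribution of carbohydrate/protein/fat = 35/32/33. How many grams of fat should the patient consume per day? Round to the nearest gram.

Fat energy = 33% × 2259 = 745.47 kcal.
At 9 kcal/g: 745.47 ÷ 9 = 82.83 g.

83 g/day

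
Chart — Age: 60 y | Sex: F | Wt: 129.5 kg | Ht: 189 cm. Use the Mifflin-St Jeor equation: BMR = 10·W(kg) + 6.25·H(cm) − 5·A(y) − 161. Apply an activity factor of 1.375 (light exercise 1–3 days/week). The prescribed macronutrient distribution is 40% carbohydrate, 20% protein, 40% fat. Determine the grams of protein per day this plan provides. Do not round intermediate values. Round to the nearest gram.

139 g/day

Mifflin-St Jeor (female): BMR = 10(129.5) + 6.25(189) − 5(60) − 161 = 1295 + 1181.25 − 300 − 161 = 2015.25 kcal/day.
TEE = 2015.25 × 1.375 = 2770.9688 kcal/day.
Protein energy = 20% × 2770.9688 = 554.1938 kcal.
Protein = 554.1938 ÷ 4 kcal/g = 138.5484 g.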